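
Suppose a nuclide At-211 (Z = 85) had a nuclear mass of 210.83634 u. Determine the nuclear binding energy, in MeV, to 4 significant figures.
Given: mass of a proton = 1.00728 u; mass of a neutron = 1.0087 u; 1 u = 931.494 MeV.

1750 MeV

With 85 protons and 126 neutrons (A = 211):
Total constituent mass: 85 × 1.00728 + 126 × 1.0087 = 212.71500 u
The mass defect is 212.71500 − 210.83634 = 1.87866 u.
Binding energy = Δm·c² = 1.87866 × 931.494 MeV/u = 1749.96 MeV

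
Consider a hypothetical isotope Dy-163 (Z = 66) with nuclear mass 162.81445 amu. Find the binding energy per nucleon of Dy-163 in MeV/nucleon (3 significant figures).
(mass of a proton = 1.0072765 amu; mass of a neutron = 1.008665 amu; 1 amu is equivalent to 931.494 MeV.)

8.61 MeV/nucleon

The nucleus contains 66 protons and 163 − 66 = 97 neutrons.
Total constituent mass: 66 × 1.0072765 + 97 × 1.008665 = 164.3207540 amu
Δm = 164.3207540 − 162.81445 = 1.5063040 amu
E_B = 1.5063040 × 931.494 = 1403.11 MeV
Per nucleon: 1403.11 / 163 = 8.608 MeV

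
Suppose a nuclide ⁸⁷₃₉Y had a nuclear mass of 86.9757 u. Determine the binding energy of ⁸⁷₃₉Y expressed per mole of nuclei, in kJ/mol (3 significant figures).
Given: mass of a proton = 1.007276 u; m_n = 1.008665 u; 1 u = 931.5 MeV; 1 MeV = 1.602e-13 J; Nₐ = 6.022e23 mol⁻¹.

With 39 protons and 48 neutrons (A = 87):
Σm = 39·m_p + 48·m_n = 39.283764 + 48.415920 = 87.699684 u
Δm = 87.699684 − 86.9757 = 0.723984 u
Binding energy = Δm·c² = 0.723984 × 931.5 MeV/u = 674.391 MeV
Per nucleus in joules: 674.391 MeV × 1.602e-13 J/MeV = 1.0804e-10 J
Per mole: 1.0804e-10 J × 6.022e23 mol⁻¹ = 6.5062e+13 J/mol

6.51e+10 kJ/mol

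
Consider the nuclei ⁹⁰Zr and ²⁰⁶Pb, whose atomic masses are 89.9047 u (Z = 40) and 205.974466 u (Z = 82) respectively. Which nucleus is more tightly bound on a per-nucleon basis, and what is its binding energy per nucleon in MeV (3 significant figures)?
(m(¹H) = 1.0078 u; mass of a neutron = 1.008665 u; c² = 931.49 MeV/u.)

⁹⁰Zr; 8.70 MeV/nucleon

⁹⁰Zr: Σm = 40(1.0078) + 50(1.008665) = 90.745250 u; Δm = 0.840550 u; E_B = 782.96 MeV; E_B/A = 8.700 MeV
²⁰⁶Pb: Σm = 82(1.0078) + 124(1.008665) = 207.714060 u; Δm = 1.739594 u; E_B = 1620.4 MeV; E_B/A = 7.866 MeV
⁹⁰Zr has the higher binding energy per nucleon, so it is the more tightly bound nucleus.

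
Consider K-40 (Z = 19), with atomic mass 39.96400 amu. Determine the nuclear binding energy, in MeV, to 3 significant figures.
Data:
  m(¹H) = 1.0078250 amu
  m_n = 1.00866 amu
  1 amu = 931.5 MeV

With 19 protons and 21 neutrons (A = 40):
Σm = 19·m(¹H) + 21·m_n = 19.1486750 + 21.18186 = 40.3305350 amu
Mass defect Δm = 40.3305350 − 39.96400 = 0.3665350 amu
Converting to energy: 0.3665350 amu × 931.5 MeV/amu = 341.427 MeV

341 MeV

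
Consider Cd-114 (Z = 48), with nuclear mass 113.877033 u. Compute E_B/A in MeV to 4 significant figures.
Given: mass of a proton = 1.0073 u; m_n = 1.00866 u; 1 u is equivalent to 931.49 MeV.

8.538 MeV/nucleon

Σm = 48·m_p + 66·m_n = 48.3504 + 66.57156 = 114.92196 u
Mass defect Δm = 114.92196 − 113.877033 = 1.044927 u
Converting to energy: 1.044927 u × 931.49 MeV/u = 973.339 MeV
BE/A = 973.339 MeV / 114 = 8.538 MeV/nucleon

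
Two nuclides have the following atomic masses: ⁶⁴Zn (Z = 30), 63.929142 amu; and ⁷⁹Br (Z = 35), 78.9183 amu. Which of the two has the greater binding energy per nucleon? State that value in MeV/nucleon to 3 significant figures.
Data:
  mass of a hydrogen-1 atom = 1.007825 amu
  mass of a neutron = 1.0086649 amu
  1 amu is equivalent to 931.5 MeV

⁶⁴Zn; 8.74 MeV/nucleon

⁶⁴Zn: Σm = 30(1.007825) + 34(1.0086649) = 64.5293566 amu; Δm = 0.6002146 amu; E_B = 559.10 MeV; E_B/A = 8.736 MeV
⁷⁹Br: Σm = 35(1.007825) + 44(1.0086649) = 79.6551306 amu; Δm = 0.7368306 amu; E_B = 686.36 MeV; E_B/A = 8.688 MeV
⁶⁴Zn has the higher binding energy per nucleon, so it is the more tightly bound nucleus.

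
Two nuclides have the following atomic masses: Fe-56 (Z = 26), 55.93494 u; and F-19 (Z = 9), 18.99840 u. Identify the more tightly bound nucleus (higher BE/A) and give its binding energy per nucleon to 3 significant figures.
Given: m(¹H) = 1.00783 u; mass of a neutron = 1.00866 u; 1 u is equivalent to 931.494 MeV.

Fe-56; 8.79 MeV/nucleon

Fe-56: Σm = 26(1.00783) + 30(1.00866) = 56.46338 u; Δm = 0.52844 u; E_B = 492.24 MeV; E_B/A = 8.790 MeV
F-19: Σm = 9(1.00783) + 10(1.00866) = 19.15707 u; Δm = 0.15867 u; E_B = 147.80 MeV; E_B/A = 7.779 MeV
Fe-56 has the higher binding energy per nucleon, so it is the more tightly bound nucleus.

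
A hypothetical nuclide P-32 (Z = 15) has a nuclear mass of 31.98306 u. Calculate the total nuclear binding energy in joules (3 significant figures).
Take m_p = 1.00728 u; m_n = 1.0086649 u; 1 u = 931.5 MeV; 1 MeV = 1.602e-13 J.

4.08e-11 J

Mass of separated nucleons = 15(1.00728) + 17(1.0086649) = 15.10920 + 17.1473033 = 32.2565033 u
Mass defect Δm = 32.2565033 − 31.98306 = 0.2734433 u
Binding energy = Δm·c² = 0.2734433 × 931.5 MeV/u = 254.712 MeV
In joules: 254.712 MeV × 1.602e-13 J/MeV = 4.0805e-11 J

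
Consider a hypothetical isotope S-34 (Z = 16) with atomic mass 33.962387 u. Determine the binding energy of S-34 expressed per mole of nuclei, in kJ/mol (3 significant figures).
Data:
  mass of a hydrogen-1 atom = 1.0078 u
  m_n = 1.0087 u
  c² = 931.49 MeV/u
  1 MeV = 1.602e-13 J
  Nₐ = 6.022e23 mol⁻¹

Z = 16, so N = A − Z = 34 − 16 = 18.
Σm = 16·m(¹H) + 18·m_n = 16.1248 + 18.1566 = 34.2814 u
Mass defect Δm = 34.2814 − 33.962387 = 0.319013 u
Converting to energy: 0.319013 u × 931.49 MeV/u = 297.157 MeV
Per nucleus in joules: 297.157 MeV × 1.602e-13 J/MeV = 4.7605e-11 J
Per mole: 4.7605e-11 J × 6.022e23 mol⁻¹ = 2.8668e+13 J/mol

2.87e+10 kJ/mol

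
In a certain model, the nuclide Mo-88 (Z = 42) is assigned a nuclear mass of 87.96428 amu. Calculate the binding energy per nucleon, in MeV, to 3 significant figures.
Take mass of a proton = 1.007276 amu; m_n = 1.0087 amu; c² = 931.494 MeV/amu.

Σm = 42·m_p + 46·m_n = 42.305592 + 46.4002 = 88.705792 amu
Mass defect Δm = 88.705792 − 87.96428 = 0.741512 amu
Binding energy = Δm·c² = 0.741512 × 931.494 MeV/amu = 690.714 MeV
Per nucleon: 690.714 / 88 = 7.849 MeV

7.85 MeV/nucleon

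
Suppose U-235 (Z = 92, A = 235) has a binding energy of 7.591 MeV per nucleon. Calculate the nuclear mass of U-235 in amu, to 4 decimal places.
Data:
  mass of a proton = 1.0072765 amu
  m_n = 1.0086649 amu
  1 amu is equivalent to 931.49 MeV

234.9934 amu

Total binding energy = 235 × 7.591 = 1783.885 MeV
Mass defect = 1783.885 MeV / (931.49 MeV/amu) = 1.915088 amu
Constituent mass = 92(1.0072765) + 143(1.0086649) = 236.9085187 amu
Nuclear mass = 236.9085187 − 1.915088 = 234.9934307 amu ≈ 234.9934 amu (to 4 decimal places)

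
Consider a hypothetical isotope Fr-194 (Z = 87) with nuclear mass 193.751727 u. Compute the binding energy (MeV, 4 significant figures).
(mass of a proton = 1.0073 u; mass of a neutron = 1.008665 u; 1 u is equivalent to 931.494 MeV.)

1686 MeV

Z = 87, so N = A − Z = 194 − 87 = 107.
Σm = 87·m_p + 107·m_n = 87.6351 + 107.927155 = 195.562255 u
Δm = 195.562255 − 193.751727 = 1.810528 u
E_B = 1.810528 × 931.494 = 1686.496 MeV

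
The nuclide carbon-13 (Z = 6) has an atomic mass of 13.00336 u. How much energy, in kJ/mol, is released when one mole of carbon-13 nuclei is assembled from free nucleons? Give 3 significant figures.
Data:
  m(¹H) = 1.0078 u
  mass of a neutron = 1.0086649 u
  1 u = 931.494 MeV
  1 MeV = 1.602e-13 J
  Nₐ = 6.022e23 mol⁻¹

9.35e+09 kJ/mol

With 6 protons and 7 neutrons (A = 13):
Σm = 6·m(¹H) + 7·m_n = 6.0468 + 7.0606543 = 13.1074543 u
Mass defect Δm = 13.1074543 − 13.00336 = 0.1040943 u
Converting to energy: 0.1040943 u × 931.494 MeV/u = 96.9632 MeV
Per nucleus in joules: 96.9632 MeV × 1.602e-13 J/MeV = 1.5534e-11 J
Per mole: 1.5534e-11 J × 6.022e23 mol⁻¹ = 9.3546e+12 J/mol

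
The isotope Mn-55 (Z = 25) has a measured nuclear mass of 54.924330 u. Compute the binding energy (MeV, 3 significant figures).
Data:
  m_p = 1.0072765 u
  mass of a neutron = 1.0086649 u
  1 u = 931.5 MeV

482 MeV

With 25 protons and 30 neutrons (A = 55):
Total constituent mass: 25 × 1.0072765 + 30 × 1.0086649 = 55.4418595 u
Δm = 55.4418595 − 54.924330 = 0.5175295 u
E_B = 0.5175295 × 931.5 = 482.079 MeV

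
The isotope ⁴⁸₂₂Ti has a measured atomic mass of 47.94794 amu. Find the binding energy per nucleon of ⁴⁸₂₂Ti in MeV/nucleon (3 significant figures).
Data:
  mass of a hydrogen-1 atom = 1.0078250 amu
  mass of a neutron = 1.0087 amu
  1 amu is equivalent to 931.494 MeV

Σm = 22·m(¹H) + 26·m_n = 22.1721500 + 26.2262 = 48.3983500 amu
The mass defect is 48.3983500 − 47.94794 = 0.4504100 amu.
Binding energy = Δm·c² = 0.4504100 × 931.494 MeV/amu = 419.554 MeV
Dividing by A = 48 gives 8.741 MeV per nucleon.

8.74 MeV/nucleon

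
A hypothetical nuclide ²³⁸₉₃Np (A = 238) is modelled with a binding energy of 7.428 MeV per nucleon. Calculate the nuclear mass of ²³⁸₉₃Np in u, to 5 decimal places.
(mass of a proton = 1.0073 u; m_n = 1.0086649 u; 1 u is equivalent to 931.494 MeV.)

Total binding energy = 238 × 7.428 = 1767.864 MeV
Mass defect = 1767.864 MeV / (931.494 MeV/u) = 1.8978802 u
Constituent mass = 93(1.0073) + 145(1.0086649) = 239.9353105 u
Nuclear mass = 239.9353105 − 1.8978802 = 238.0374303 u ≈ 238.03743 u (to 5 decimal places)

238.03743 u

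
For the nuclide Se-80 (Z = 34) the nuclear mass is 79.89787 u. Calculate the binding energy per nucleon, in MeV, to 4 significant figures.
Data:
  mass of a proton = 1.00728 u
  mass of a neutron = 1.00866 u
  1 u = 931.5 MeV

With 34 protons and 46 neutrons (A = 80):
Σm = 34·m_p + 46·m_n = 34.24752 + 46.39836 = 80.64588 u
Mass defect Δm = 80.64588 − 79.89787 = 0.74801 u
E_B = 0.74801 × 931.5 = 696.771 MeV
BE/A = 696.771 MeV / 80 = 8.710 MeV/nucleon

8.710 MeV/nucleon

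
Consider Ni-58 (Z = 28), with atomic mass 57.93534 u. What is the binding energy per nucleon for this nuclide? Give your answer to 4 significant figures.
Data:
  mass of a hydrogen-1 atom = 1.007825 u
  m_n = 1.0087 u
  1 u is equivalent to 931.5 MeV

8.749 MeV/nucleon

With 28 protons and 30 neutrons (A = 58):
Total constituent mass: 28 × 1.007825 + 30 × 1.0087 = 58.480100 u
Mass defect Δm = 58.480100 − 57.93534 = 0.544760 u
Converting to energy: 0.544760 u × 931.5 MeV/u = 507.444 MeV
BE/A = 507.444 MeV / 58 = 8.749 MeV/nucleon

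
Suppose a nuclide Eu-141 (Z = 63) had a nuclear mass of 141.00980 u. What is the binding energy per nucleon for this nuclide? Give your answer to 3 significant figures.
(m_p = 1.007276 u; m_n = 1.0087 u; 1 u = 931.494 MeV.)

7.45 MeV/nucleon

Z = 63, so N = A − Z = 141 − 63 = 78.
Σm = 63·m_p + 78·m_n = 63.458388 + 78.6786 = 142.136988 u
Mass defect Δm = 142.136988 − 141.00980 = 1.127188 u
E_B = 1.127188 × 931.494 = 1049.97 MeV
Per nucleon: 1049.97 / 141 = 7.447 MeV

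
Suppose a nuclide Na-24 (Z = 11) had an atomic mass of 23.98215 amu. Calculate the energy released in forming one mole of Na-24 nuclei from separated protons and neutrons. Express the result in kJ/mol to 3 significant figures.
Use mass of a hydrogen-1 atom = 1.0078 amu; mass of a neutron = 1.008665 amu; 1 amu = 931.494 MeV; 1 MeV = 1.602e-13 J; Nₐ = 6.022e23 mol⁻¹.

Σm = 11·m(¹H) + 13·m_n = 11.0858 + 13.112645 = 24.198445 amu
Δm = 24.198445 − 23.98215 = 0.216295 amu
Converting to energy: 0.216295 amu × 931.494 MeV/amu = 201.477 MeV
Per nucleus in joules: 201.477 MeV × 1.602e-13 J/MeV = 3.2277e-11 J
Per mole: 3.2277e-11 J × 6.022e23 mol⁻¹ = 1.9437e+13 J/mol

1.94e+10 kJ/mol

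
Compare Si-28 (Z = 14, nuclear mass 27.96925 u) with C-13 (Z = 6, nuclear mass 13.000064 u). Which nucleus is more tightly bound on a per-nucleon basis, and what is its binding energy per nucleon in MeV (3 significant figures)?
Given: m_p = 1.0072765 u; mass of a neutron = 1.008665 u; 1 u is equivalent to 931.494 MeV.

Si-28: Σm = 14(1.0072765) + 14(1.008665) = 28.2231810 u; Δm = 0.2539310 u; E_B = 236.54 MeV; E_B/A = 8.448 MeV
C-13: Σm = 6(1.0072765) + 7(1.008665) = 13.1043140 u; Δm = 0.1042500 u; E_B = 97.108 MeV; E_B/A = 7.470 MeV
Si-28 has the higher binding energy per nucleon, so it is the more tightly bound nucleus.

Si-28; 8.45 MeV/nucleon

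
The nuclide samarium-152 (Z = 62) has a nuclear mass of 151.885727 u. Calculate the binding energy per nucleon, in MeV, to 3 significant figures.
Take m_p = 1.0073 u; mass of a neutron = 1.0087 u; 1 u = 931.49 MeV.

Total constituent mass: 62 × 1.0073 + 90 × 1.0087 = 153.2356 u
Δm = 153.2356 − 151.885727 = 1.349873 u
E_B = 1.349873 × 931.49 = 1257.39 MeV
Per nucleon: 1257.39 / 152 = 8.272 MeV

8.27 MeV/nucleon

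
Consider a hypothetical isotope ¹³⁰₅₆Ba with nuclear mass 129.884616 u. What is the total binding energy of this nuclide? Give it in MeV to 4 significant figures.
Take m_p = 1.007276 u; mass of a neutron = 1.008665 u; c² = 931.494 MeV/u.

With 56 protons and 74 neutrons (A = 130):
Σm = 56·m_p + 74·m_n = 56.407456 + 74.641210 = 131.048666 u
The mass defect is 131.048666 − 129.884616 = 1.164050 u.
E_B = 1.164050 × 931.494 = 1084.31 MeV

1084 MeV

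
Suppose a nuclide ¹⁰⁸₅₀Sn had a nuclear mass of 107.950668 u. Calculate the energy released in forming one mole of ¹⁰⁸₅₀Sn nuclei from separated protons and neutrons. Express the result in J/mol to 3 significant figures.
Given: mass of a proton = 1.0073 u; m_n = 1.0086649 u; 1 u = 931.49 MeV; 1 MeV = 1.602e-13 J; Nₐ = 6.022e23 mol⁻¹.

8.24e+13 J/mol

Σm = 50·m_p + 58·m_n = 50.3650 + 58.5025642 = 108.8675642 u
The mass defect is 108.8675642 − 107.950668 = 0.9168962 u.
Binding energy = Δm·c² = 0.9168962 × 931.49 MeV/u = 854.080 MeV
Per nucleus in joules: 854.080 MeV × 1.602e-13 J/MeV = 1.3682e-10 J
Per mole: 1.3682e-10 J × 6.022e23 mol⁻¹ = 8.2393e+13 J/mol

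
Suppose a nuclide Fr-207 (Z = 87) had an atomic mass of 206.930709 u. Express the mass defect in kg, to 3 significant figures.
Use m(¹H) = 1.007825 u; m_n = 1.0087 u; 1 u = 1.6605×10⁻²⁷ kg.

2.98e-27 kg

Σm = 87·m(¹H) + 120·m_n = 87.680775 + 121.0440 = 208.724775 u
The mass defect is 208.724775 − 206.930709 = 1.794066 u.
In SI units: 1.794066 u × 1.6605×10⁻²⁷ kg/u = 2.9790e-27 kg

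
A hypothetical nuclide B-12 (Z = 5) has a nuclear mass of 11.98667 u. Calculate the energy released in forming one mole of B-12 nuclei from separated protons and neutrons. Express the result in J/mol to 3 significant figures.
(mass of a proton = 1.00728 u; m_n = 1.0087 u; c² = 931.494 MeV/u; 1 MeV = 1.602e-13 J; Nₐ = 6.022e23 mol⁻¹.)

9.94e+12 J/mol

With 5 protons and 7 neutrons (A = 12):
Mass of separated nucleons = 5(1.00728) + 7(1.0087) = 5.03640 + 7.0609 = 12.09730 u
The mass defect is 12.09730 − 11.98667 = 0.11063 u.
E_B = 0.11063 × 931.494 = 103.051 MeV
Per nucleus in joules: 103.051 MeV × 1.602e-13 J/MeV = 1.6509e-11 J
Per mole: 1.6509e-11 J × 6.022e23 mol⁻¹ = 9.9417e+12 J/mol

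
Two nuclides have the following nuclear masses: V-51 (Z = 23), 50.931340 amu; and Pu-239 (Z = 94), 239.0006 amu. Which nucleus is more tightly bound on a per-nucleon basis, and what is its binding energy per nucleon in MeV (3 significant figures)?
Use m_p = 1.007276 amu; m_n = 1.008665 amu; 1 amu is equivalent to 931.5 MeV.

V-51: Σm = 23(1.007276) + 28(1.008665) = 51.409968 amu; Δm = 0.478628 amu; E_B = 445.84 MeV; E_B/A = 8.742 MeV
Pu-239: Σm = 94(1.007276) + 145(1.008665) = 240.940369 amu; Δm = 1.939769 amu; E_B = 1806.9 MeV; E_B/A = 7.560 MeV
V-51 has the higher binding energy per nucleon, so it is the more tightly bound nucleus.

V-51; 8.74 MeV/nucleon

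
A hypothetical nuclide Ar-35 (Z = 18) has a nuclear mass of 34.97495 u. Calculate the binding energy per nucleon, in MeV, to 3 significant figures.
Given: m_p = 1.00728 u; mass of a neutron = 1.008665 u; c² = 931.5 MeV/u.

8.07 MeV/nucleon

The nucleus contains 18 protons and 35 − 18 = 17 neutrons.
Total constituent mass: 18 × 1.00728 + 17 × 1.008665 = 35.278345 u
Mass defect Δm = 35.278345 − 34.97495 = 0.303395 u
Binding energy = Δm·c² = 0.303395 × 931.5 MeV/u = 282.612 MeV
Dividing by A = 35 gives 8.0746 MeV per nucleon.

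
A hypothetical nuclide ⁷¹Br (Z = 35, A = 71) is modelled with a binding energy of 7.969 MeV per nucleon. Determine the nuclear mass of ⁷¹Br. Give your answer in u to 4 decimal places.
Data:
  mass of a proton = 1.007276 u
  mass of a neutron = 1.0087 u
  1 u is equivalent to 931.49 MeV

Total binding energy = 71 × 7.969 = 565.799 MeV
Mass defect = 565.799 MeV / (931.49 MeV/u) = 0.607413 u
Constituent mass = 35(1.007276) + 36(1.0087) = 71.567860 u
Nuclear mass = 71.567860 − 0.607413 = 70.960447 u ≈ 70.9604 u (to 4 decimal places)

70.9604 u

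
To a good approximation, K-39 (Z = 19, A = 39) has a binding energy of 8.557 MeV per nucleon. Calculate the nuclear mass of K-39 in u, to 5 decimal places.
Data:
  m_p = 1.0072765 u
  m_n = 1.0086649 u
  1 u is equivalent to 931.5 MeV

38.95329 u

Total binding energy = 39 × 8.557 = 333.723 MeV
Mass defect = 333.723 MeV / (931.5 MeV/u) = 0.3582641 u
Constituent mass = 19(1.0072765) + 20(1.0086649) = 39.3115515 u
Nuclear mass = 39.3115515 − 0.3582641 = 38.9532874 u ≈ 38.95329 u (to 5 decimal places)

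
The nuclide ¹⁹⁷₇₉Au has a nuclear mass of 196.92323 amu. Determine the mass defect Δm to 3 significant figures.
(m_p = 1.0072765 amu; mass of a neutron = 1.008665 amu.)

Σm = 79·m_p + 118·m_n = 79.5748435 + 119.022470 = 198.5973135 amu
The mass defect is 198.5973135 − 196.92323 = 1.6740835 amu.

1.67 amu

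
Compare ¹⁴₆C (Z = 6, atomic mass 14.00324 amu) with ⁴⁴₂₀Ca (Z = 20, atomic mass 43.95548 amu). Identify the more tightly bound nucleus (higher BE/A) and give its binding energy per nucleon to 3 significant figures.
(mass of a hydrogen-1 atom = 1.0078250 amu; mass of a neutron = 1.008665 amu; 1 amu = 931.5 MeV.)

⁴⁴₂₀Ca; 8.66 MeV/nucleon

¹⁴₆C: Σm = 6(1.0078250) + 8(1.008665) = 14.1162700 amu; Δm = 0.1130300 amu; E_B = 105.29 MeV; E_B/A = 7.521 MeV
⁴⁴₂₀Ca: Σm = 20(1.0078250) + 24(1.008665) = 44.3644600 amu; Δm = 0.4089800 amu; E_B = 380.96 MeV; E_B/A = 8.658 MeV
⁴⁴₂₀Ca has the higher binding energy per nucleon, so it is the more tightly bound nucleus.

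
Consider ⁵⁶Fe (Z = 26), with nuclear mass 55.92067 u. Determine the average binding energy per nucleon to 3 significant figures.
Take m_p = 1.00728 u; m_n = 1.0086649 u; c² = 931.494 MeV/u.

The nucleus contains 26 protons and 56 − 26 = 30 neutrons.
Mass of separated nucleons = 26(1.00728) + 30(1.0086649) = 26.18928 + 30.2599470 = 56.4492270 u
Δm = 56.4492270 − 55.92067 = 0.5285570 u
Binding energy = Δm·c² = 0.5285570 × 931.494 MeV/u = 492.348 MeV
BE/A = 492.348 MeV / 56 = 8.792 MeV/nucleon

8.79 MeV/nucleon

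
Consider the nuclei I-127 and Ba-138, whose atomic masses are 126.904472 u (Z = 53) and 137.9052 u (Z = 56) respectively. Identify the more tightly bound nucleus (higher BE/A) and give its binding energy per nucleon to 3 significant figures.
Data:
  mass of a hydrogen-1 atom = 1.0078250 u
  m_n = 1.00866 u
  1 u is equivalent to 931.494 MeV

I-127; 8.44 MeV/nucleon

I-127: Σm = 53(1.0078250) + 74(1.00866) = 128.0555650 u; Δm = 1.1510930 u; E_B = 1072.2 MeV; E_B/A = 8.443 MeV
Ba-138: Σm = 56(1.0078250) + 82(1.00866) = 139.1483200 u; Δm = 1.2431200 u; E_B = 1158.0 MeV; E_B/A = 8.391 MeV
I-127 has the higher binding energy per nucleon, so it is the more tightly bound nucleus.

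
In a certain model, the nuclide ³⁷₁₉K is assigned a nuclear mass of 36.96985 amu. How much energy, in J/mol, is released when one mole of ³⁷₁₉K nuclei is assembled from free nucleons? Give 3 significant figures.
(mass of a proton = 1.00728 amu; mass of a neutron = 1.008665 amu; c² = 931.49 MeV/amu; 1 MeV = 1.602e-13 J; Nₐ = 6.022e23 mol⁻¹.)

With 19 protons and 18 neutrons (A = 37):
Mass of separated nucleons = 19(1.00728) + 18(1.008665) = 19.13832 + 18.155970 = 37.294290 amu
The mass defect is 37.294290 − 36.96985 = 0.324440 amu.
Binding energy = Δm·c² = 0.324440 × 931.49 MeV/amu = 302.213 MeV
Per nucleus in joules: 302.213 MeV × 1.602e-13 J/MeV = 4.8415e-11 J
Per mole: 4.8415e-11 J × 6.022e23 mol⁻¹ = 2.9156e+13 J/mol

2.92e+13 J/mol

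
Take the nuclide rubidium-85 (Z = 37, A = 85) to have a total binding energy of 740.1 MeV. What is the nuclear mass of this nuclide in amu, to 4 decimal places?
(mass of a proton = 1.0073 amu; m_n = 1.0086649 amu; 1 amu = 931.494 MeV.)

Mass defect = 740.1 MeV / (931.494 MeV/amu) = 0.794530 amu
Constituent mass = 37(1.0073) + 48(1.0086649) = 85.6860152 amu
Nuclear mass = 85.6860152 − 0.794530 = 84.8914852 amu ≈ 84.8915 amu (to 4 decimal places)

84.8915 amu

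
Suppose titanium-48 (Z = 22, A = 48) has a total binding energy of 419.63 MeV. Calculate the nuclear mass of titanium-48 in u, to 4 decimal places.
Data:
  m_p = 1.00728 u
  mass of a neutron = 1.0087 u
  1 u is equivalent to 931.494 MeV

Mass defect = 419.63 MeV / (931.494 MeV/u) = 0.450491 u
Constituent mass = 22(1.00728) + 26(1.0087) = 48.38636 u
Nuclear mass = 48.38636 − 0.450491 = 47.935869 u ≈ 47.9359 u (to 4 decimal places)

47.9359 u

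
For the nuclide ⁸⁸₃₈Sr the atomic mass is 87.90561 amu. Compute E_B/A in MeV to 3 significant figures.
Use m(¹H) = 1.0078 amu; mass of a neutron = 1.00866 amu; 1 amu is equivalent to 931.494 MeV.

Σm = 38·m(¹H) + 50·m_n = 38.2964 + 50.43300 = 88.72940 amu
Mass defect Δm = 88.72940 − 87.90561 = 0.82379 amu
Binding energy = Δm·c² = 0.82379 × 931.494 MeV/amu = 767.355 MeV
Per nucleon: 767.355 / 88 = 8.720 MeV

8.72 MeV/nucleon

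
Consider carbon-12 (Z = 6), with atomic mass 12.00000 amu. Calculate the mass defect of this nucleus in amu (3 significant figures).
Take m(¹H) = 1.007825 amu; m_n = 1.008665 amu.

0.0989 amu

Σm = 6·m(¹H) + 6·m_n = 6.046950 + 6.051990 = 12.098940 amu
Δm = 12.098940 − 12.00000 = 0.098940 amu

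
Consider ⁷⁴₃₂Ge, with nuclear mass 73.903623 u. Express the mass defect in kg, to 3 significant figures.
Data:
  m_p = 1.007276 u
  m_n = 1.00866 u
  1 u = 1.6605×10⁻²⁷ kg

1.15e-27 kg

The nucleus contains 32 protons and 74 − 32 = 42 neutrons.
Total constituent mass: 32 × 1.007276 + 42 × 1.00866 = 74.596552 u
Mass defect Δm = 74.596552 − 73.903623 = 0.692929 u
In SI units: 0.692929 u × 1.6605×10⁻²⁷ kg/u = 1.1506e-27 kg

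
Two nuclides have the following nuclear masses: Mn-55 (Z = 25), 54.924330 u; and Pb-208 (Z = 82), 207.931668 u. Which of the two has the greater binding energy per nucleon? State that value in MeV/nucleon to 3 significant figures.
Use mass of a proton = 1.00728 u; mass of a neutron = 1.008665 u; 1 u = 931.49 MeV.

Mn-55: Σm = 25(1.00728) + 30(1.008665) = 55.441950 u; Δm = 0.517620 u; E_B = 482.16 MeV; E_B/A = 8.767 MeV
Pb-208: Σm = 82(1.00728) + 126(1.008665) = 209.688750 u; Δm = 1.757082 u; E_B = 1636.7 MeV; E_B/A = 7.869 MeV
Mn-55 has the higher binding energy per nucleon, so it is the more tightly bound nucleus.

Mn-55; 8.77 MeV/nucleon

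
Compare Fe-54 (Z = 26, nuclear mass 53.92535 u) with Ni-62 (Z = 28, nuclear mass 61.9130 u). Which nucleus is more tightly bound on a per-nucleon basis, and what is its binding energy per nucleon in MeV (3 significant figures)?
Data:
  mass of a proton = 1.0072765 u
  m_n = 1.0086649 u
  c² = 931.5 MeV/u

Fe-54: Σm = 26(1.0072765) + 28(1.0086649) = 54.4318062 u; Δm = 0.5064562 u; E_B = 471.76 MeV; E_B/A = 8.736 MeV
Ni-62: Σm = 28(1.0072765) + 34(1.0086649) = 62.4983486 u; Δm = 0.5853486 u; E_B = 545.25 MeV; E_B/A = 8.794 MeV
Ni-62 has the higher binding energy per nucleon, so it is the more tightly bound nucleus.

Ni-62; 8.79 MeV/nucleon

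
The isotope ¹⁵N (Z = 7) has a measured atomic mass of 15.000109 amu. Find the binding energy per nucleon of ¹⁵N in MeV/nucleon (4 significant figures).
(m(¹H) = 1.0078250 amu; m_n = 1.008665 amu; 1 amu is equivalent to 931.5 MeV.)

The nucleus contains 7 protons and 15 − 7 = 8 neutrons.
Total constituent mass: 7 × 1.0078250 + 8 × 1.008665 = 15.1240950 amu
Mass defect Δm = 15.1240950 − 15.000109 = 0.1239860 amu
Binding energy = Δm·c² = 0.1239860 × 931.5 MeV/amu = 115.493 MeV
Dividing by A = 15 gives 7.700 MeV per nucleon.

7.700 MeV/nucleon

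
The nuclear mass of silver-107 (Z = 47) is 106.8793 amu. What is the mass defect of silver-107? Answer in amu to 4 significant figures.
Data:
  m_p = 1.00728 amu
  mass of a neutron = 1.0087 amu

0.9849 amu

The nucleus contains 47 protons and 107 − 47 = 60 neutrons.
Mass of separated nucleons = 47(1.00728) + 60(1.0087) = 47.34216 + 60.5220 = 107.86416 amu
The mass defect is 107.86416 − 106.8793 = 0.98486 amu.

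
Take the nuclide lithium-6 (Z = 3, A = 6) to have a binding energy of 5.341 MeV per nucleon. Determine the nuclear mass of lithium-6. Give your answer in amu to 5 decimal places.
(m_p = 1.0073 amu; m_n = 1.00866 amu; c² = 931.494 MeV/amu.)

Total binding energy = 6 × 5.341 = 32.046 MeV
Mass defect = 32.046 MeV / (931.494 MeV/amu) = 0.0344028 amu
Constituent mass = 3(1.0073) + 3(1.00866) = 6.04788 amu
Nuclear mass = 6.04788 − 0.0344028 = 6.0134772 amu ≈ 6.01348 amu (to 5 decimal places)

6.01348 amu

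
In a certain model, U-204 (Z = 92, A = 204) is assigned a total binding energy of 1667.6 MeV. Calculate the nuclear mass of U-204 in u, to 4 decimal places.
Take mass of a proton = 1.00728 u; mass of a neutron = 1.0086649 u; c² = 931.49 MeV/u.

Mass defect = 1667.6 MeV / (931.49 MeV/u) = 1.790250 u
Constituent mass = 92(1.00728) + 112(1.0086649) = 205.6402288 u
Nuclear mass = 205.6402288 − 1.790250 = 203.8499788 u ≈ 203.8500 u (to 4 decimal places)

203.8500 u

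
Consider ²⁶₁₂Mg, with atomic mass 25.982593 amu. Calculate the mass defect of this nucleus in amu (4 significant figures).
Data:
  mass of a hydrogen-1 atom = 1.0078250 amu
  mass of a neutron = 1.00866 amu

0.2325 amu

With 12 protons and 14 neutrons (A = 26):
Mass of separated nucleons = 12(1.0078250) + 14(1.00866) = 12.0939000 + 14.12124 = 26.2151400 amu
The mass defect is 26.2151400 − 25.982593 = 0.2325470 amu.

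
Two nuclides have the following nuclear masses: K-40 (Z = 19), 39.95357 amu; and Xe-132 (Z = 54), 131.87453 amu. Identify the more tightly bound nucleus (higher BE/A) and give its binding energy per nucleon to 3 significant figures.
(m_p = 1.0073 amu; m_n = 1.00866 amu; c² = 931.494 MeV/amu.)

K-40; 8.55 MeV/nucleon

K-40: Σm = 19(1.0073) + 21(1.00866) = 40.32056 amu; Δm = 0.36699 amu; E_B = 341.85 MeV; E_B/A = 8.546 MeV
Xe-132: Σm = 54(1.0073) + 78(1.00866) = 133.06968 amu; Δm = 1.19515 amu; E_B = 1113.3 MeV; E_B/A = 8.434 MeV
K-40 has the higher binding energy per nucleon, so it is the more tightly bound nucleus.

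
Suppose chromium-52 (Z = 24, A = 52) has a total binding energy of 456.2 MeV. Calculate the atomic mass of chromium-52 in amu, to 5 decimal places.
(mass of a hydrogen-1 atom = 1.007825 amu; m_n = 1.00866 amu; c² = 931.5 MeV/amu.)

Mass defect = 456.2 MeV / (931.5 MeV/amu) = 0.4897477 amu
Constituent mass = 24(1.007825) + 28(1.00866) = 52.430280 amu
Atomic mass = 52.430280 − 0.4897477 = 51.9405323 amu ≈ 51.94053 amu (to 5 decimal places)

51.94053 amu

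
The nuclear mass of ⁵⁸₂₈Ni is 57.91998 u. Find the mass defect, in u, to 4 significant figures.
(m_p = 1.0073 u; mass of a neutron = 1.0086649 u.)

0.5444 u

The nucleus contains 28 protons and 58 − 28 = 30 neutrons.
Σm = 28·m_p + 30·m_n = 28.2044 + 30.2599470 = 58.4643470 u
Mass defect Δm = 58.4643470 − 57.91998 = 0.5443670 u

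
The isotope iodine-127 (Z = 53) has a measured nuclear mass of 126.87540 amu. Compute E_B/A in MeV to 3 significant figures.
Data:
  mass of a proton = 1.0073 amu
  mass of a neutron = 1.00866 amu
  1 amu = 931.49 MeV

8.45 MeV/nucleon

The nucleus contains 53 protons and 127 − 53 = 74 neutrons.
Σm = 53·m_p + 74·m_n = 53.3869 + 74.64084 = 128.02774 amu
The mass defect is 128.02774 − 126.87540 = 1.15234 amu.
Binding energy = Δm·c² = 1.15234 × 931.49 MeV/amu = 1073.39 MeV
Dividing by A = 127 gives 8.452 MeV per nucleon.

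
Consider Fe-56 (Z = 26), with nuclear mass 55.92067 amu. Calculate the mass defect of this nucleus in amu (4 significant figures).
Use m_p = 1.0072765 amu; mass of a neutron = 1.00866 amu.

Mass of separated nucleons = 26(1.0072765) + 30(1.00866) = 26.1891890 + 30.25980 = 56.4489890 amu
Δm = 56.4489890 − 55.92067 = 0.5283190 amu

0.5283 amu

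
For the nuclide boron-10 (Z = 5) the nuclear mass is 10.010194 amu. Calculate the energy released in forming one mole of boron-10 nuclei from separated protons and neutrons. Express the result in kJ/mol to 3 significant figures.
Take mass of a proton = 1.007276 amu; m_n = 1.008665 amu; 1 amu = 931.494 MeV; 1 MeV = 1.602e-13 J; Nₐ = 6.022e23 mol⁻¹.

Σm = 5·m_p + 5·m_n = 5.036380 + 5.043325 = 10.079705 amu
Δm = 10.079705 − 10.010194 = 0.069511 amu
Binding energy = Δm·c² = 0.069511 × 931.494 MeV/amu = 64.7491 MeV
Per nucleus in joules: 64.7491 MeV × 1.602e-13 J/MeV = 1.0373e-11 J
Per mole: 1.0373e-11 J × 6.022e23 mol⁻¹ = 6.2466e+12 J/mol

6.25e+09 kJ/mol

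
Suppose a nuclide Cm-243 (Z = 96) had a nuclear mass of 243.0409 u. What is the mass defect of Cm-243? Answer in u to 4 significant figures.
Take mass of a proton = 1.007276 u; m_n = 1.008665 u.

1.931 u

The nucleus contains 96 protons and 243 − 96 = 147 neutrons.
Total constituent mass: 96 × 1.007276 + 147 × 1.008665 = 244.972251 u
Mass defect Δm = 244.972251 − 243.0409 = 1.931351 u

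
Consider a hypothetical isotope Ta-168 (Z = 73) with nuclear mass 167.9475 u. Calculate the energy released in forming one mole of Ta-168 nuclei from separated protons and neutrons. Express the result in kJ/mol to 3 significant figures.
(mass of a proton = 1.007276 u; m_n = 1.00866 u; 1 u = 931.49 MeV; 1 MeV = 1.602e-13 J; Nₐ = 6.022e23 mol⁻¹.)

1.26e+11 kJ/mol

Z = 73, so N = A − Z = 168 − 73 = 95.
Σm = 73·m_p + 95·m_n = 73.531148 + 95.82270 = 169.353848 u
Mass defect Δm = 169.353848 − 167.9475 = 1.406348 u
E_B = 1.406348 × 931.49 = 1310.00 MeV
Per nucleus in joules: 1310.00 MeV × 1.602e-13 J/MeV = 2.0986e-10 J
Per mole: 2.0986e-10 J × 6.022e23 mol⁻¹ = 1.2638e+14 J/mol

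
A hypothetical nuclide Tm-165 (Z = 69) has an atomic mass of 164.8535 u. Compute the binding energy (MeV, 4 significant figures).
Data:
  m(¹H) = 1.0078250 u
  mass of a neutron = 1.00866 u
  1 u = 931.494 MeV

1414 MeV

Mass of separated nucleons = 69(1.0078250) + 96(1.00866) = 69.5399250 + 96.83136 = 166.3712850 u
The mass defect is 166.3712850 − 164.8535 = 1.5177850 u.
E_B = 1.5177850 × 931.494 = 1413.81 MeV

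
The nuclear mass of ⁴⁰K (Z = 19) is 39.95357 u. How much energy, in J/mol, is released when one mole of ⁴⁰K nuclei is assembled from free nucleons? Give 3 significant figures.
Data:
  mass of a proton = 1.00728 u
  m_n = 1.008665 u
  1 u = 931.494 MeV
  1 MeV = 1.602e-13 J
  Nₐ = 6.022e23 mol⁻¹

The nucleus contains 19 protons and 40 − 19 = 21 neutrons.
Mass of separated nucleons = 19(1.00728) + 21(1.008665) = 19.13832 + 21.181965 = 40.320285 u
The mass defect is 40.320285 − 39.95357 = 0.366715 u.
E_B = 0.366715 × 931.494 = 341.593 MeV
Per nucleus in joules: 341.593 MeV × 1.602e-13 J/MeV = 5.4723e-11 J
Per mole: 5.4723e-11 J × 6.022e23 mol⁻¹ = 3.2954e+13 J/mol

3.30e+13 J/mol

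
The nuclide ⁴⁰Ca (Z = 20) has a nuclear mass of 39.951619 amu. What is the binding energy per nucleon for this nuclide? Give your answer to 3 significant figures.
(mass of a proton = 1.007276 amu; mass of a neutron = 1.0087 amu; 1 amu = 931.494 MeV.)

8.57 MeV/nucleon

Total constituent mass: 20 × 1.007276 + 20 × 1.0087 = 40.319520 amu
The mass defect is 40.319520 − 39.951619 = 0.367901 amu.
Binding energy = Δm·c² = 0.367901 × 931.494 MeV/amu = 342.698 MeV
Dividing by A = 40 gives 8.567 MeV per nucleon.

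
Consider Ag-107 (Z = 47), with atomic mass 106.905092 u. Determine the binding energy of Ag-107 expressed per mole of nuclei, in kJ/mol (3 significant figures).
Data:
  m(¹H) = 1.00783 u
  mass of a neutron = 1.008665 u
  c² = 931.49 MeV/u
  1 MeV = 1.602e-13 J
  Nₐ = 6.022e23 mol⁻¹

Mass of separated nucleons = 47(1.00783) + 60(1.008665) = 47.36801 + 60.519900 = 107.887910 u
Δm = 107.887910 − 106.905092 = 0.982818 u
E_B = 0.982818 × 931.49 = 915.485 MeV
Per nucleus in joules: 915.485 MeV × 1.602e-13 J/MeV = 1.4666e-10 J
Per mole: 1.4666e-10 J × 6.022e23 mol⁻¹ = 8.8319e+13 J/mol

8.83e+10 kJ/mol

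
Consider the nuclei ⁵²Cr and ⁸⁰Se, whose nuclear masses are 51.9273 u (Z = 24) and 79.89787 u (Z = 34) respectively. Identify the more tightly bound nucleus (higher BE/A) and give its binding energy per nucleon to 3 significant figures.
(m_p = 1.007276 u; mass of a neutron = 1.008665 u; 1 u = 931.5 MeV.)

⁵²Cr; 8.78 MeV/nucleon

⁵²Cr: Σm = 24(1.007276) + 28(1.008665) = 52.417244 u; Δm = 0.489944 u; E_B = 456.38 MeV; E_B/A = 8.777 MeV
⁸⁰Se: Σm = 34(1.007276) + 46(1.008665) = 80.645974 u; Δm = 0.748104 u; E_B = 696.86 MeV; E_B/A = 8.711 MeV
⁵²Cr has the higher binding energy per nucleon, so it is the more tightly bound nucleus.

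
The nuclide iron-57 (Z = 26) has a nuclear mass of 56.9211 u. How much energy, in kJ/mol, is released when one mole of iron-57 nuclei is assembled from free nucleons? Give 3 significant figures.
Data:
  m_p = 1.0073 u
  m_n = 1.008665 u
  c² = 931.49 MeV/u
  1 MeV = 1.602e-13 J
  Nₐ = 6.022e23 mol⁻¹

The nucleus contains 26 protons and 57 − 26 = 31 neutrons.
Total constituent mass: 26 × 1.0073 + 31 × 1.008665 = 57.458415 u
Δm = 57.458415 − 56.9211 = 0.537315 u
E_B = 0.537315 × 931.49 = 500.504 MeV
Per nucleus in joules: 500.504 MeV × 1.602e-13 J/MeV = 8.0181e-11 J
Per mole: 8.0181e-11 J × 6.022e23 mol⁻¹ = 4.8285e+13 J/mol

4.83e+10 kJ/mol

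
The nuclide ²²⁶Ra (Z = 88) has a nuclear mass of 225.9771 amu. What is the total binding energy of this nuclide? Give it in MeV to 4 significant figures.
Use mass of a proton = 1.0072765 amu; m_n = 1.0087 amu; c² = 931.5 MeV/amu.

Σm = 88·m_p + 138·m_n = 88.6403320 + 139.2006 = 227.8409320 amu
The mass defect is 227.8409320 − 225.9771 = 1.8638320 amu.
Binding energy = Δm·c² = 1.8638320 × 931.5 MeV/amu = 1736.16 MeV

1736 MeV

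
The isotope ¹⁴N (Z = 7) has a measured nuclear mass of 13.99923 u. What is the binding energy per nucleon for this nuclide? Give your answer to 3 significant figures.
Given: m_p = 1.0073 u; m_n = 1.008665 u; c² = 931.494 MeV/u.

Mass of separated nucleons = 7(1.0073) + 7(1.008665) = 7.0511 + 7.060655 = 14.111755 u
The mass defect is 14.111755 − 13.99923 = 0.112525 u.
Binding energy = Δm·c² = 0.112525 × 931.494 MeV/u = 104.816 MeV
Dividing by A = 14 gives 7.487 MeV per nucleon.

7.49 MeV/nucleon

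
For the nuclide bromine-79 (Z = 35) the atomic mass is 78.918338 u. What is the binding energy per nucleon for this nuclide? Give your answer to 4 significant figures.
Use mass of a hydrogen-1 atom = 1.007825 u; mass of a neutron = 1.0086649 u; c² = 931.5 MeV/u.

8.688 MeV/nucleon

Total constituent mass: 35 × 1.007825 + 44 × 1.0086649 = 79.6551306 u
Mass defect Δm = 79.6551306 − 78.918338 = 0.7367926 u
E_B = 0.7367926 × 931.5 = 686.322 MeV
Dividing by A = 79 gives 8.688 MeV per nucleon.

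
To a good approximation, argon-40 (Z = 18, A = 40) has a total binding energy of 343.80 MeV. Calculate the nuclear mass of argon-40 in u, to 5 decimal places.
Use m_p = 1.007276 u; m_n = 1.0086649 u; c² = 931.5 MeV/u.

39.95251 u

Mass defect = 343.80 MeV / (931.5 MeV/u) = 0.3690821 u
Constituent mass = 18(1.007276) + 22(1.0086649) = 40.3215958 u
Nuclear mass = 40.3215958 − 0.3690821 = 39.9525137 u ≈ 39.95251 u (to 5 decimal places)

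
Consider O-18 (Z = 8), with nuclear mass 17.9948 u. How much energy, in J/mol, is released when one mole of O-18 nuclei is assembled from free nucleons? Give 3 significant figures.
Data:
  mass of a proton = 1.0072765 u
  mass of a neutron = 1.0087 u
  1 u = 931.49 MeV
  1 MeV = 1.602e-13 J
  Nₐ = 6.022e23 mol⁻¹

1.35e+13 J/mol

Z = 8, so N = A − Z = 18 − 8 = 10.
Σm = 8·m_p + 10·m_n = 8.0582120 + 10.0870 = 18.1452120 u
Δm = 18.1452120 − 17.9948 = 0.1504120 u
Converting to energy: 0.1504120 u × 931.49 MeV/u = 140.107 MeV
Per nucleus in joules: 140.107 MeV × 1.602e-13 J/MeV = 2.2445e-11 J
Per mole: 2.2445e-11 J × 6.022e23 mol⁻¹ = 1.3516e+13 J/mol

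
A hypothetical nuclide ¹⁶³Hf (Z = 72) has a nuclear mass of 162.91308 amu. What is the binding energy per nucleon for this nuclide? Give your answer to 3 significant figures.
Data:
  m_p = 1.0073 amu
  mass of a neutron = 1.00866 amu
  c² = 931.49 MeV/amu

8.00 MeV/nucleon

The nucleus contains 72 protons and 163 − 72 = 91 neutrons.
Total constituent mass: 72 × 1.0073 + 91 × 1.00866 = 164.31366 amu
Mass defect Δm = 164.31366 − 162.91308 = 1.40058 amu
Converting to energy: 1.40058 amu × 931.49 MeV/amu = 1304.63 MeV
BE/A = 1304.63 MeV / 163 = 8.004 MeV/nucleon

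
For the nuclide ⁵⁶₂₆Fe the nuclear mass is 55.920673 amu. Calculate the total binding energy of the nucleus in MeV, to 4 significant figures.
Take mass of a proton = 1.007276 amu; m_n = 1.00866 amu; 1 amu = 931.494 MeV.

492.1 MeV

Z = 26, so N = A − Z = 56 − 26 = 30.
Total constituent mass: 26 × 1.007276 + 30 × 1.00866 = 56.448976 amu
Δm = 56.448976 − 55.920673 = 0.528303 amu
Converting to energy: 0.528303 amu × 931.494 MeV/amu = 492.111 MeV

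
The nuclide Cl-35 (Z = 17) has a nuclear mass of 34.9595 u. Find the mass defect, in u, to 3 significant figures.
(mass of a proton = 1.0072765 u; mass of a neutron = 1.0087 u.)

0.321 u

Σm = 17·m_p + 18·m_n = 17.1237005 + 18.1566 = 35.2803005 u
The mass defect is 35.2803005 − 34.9595 = 0.3208005 u.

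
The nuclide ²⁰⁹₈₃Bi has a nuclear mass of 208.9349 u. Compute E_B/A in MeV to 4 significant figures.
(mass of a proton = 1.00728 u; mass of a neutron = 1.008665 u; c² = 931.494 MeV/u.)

Z = 83, so N = A − Z = 209 − 83 = 126.
Mass of separated nucleons = 83(1.00728) + 126(1.008665) = 83.60424 + 127.091790 = 210.696030 u
Δm = 210.696030 − 208.9349 = 1.761130 u
E_B = 1.761130 × 931.494 = 1640.48 MeV
Dividing by A = 209 gives 7.849 MeV per nucleon.

7.849 MeV/nucleon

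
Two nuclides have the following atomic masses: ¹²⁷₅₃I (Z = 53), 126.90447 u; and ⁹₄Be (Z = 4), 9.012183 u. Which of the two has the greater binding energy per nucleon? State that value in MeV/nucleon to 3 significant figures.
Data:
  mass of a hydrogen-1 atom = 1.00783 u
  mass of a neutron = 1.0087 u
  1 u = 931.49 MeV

¹²⁷₅₃I; 8.47 MeV/nucleon

¹²⁷₅₃I: Σm = 53(1.00783) + 74(1.0087) = 128.05879 u; Δm = 1.15432 u; E_B = 1075.2 MeV; E_B/A = 8.466 MeV
⁹₄Be: Σm = 4(1.00783) + 5(1.0087) = 9.07482 u; Δm = 0.062637 u; E_B = 58.346 MeV; E_B/A = 6.483 MeV
¹²⁷₅₃I has the higher binding energy per nucleon, so it is the more tightly bound nucleus.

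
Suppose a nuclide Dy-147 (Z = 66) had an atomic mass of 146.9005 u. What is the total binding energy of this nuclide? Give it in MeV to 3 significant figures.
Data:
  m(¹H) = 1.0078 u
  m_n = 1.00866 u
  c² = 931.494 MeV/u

1230 MeV

The nucleus contains 66 protons and 147 − 66 = 81 neutrons.
Σm = 66·m(¹H) + 81·m_n = 66.5148 + 81.70146 = 148.21626 u
Mass defect Δm = 148.21626 − 146.9005 = 1.31576 u
E_B = 1.31576 × 931.494 = 1225.62 MeV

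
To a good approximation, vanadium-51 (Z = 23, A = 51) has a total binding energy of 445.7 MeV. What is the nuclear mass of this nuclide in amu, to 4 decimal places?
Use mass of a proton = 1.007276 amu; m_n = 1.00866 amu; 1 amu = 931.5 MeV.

Mass defect = 445.7 MeV / (931.5 MeV/amu) = 0.478476 amu
Constituent mass = 23(1.007276) + 28(1.00866) = 51.409828 amu
Nuclear mass = 51.409828 − 0.478476 = 50.931352 amu ≈ 50.9314 amu (to 4 decimal places)

50.9314 amu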